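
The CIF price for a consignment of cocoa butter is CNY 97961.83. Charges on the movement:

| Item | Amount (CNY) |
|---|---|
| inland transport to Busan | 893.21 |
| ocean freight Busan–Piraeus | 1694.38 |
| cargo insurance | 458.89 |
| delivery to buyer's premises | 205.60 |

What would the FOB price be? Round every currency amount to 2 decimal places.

FOB price: CNY 95808.56

Not relevant to the conversion: inland to port — on the seller under both CIF and FOB; already in the CIF price and stays in the FOB price. delivery — on the buyer under both terms; not part of either seller's price.
From CIF to FOB, the seller no longer bears: freight, insurance.
FOB price = 97961.83 − 1694.38 − 458.89 = 95808.56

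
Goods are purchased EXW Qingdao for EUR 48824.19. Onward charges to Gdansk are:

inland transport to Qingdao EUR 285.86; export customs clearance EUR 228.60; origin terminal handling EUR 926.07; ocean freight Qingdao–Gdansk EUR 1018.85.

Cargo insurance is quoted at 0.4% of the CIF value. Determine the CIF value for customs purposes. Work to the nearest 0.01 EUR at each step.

Let C be the CIF value. C = EXW price + pre-shipment costs + freight + 0.4% × C
C − 0.4% × C = 48824.19 + 285.86 + 228.60 + 926.07 + 1018.85
0.996 × C = 51283.57
C = 51283.57 / 0.996 = 51489.53
Insurance premium = 0.4% × 51489.53 = 205.96

CIF value: EUR 51489.53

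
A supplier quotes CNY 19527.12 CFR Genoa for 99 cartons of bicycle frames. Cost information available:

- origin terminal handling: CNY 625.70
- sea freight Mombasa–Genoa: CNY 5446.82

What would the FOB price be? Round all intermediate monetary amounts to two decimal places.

FOB price: CNY 14080.30

Not relevant to the conversion: origin terminal — on the seller under both CFR and FOB; already in the CFR price and stays in the FOB price.
From CFR to FOB, the seller no longer bears: freight.
FOB price = 19527.12 − 5446.82 = 14080.30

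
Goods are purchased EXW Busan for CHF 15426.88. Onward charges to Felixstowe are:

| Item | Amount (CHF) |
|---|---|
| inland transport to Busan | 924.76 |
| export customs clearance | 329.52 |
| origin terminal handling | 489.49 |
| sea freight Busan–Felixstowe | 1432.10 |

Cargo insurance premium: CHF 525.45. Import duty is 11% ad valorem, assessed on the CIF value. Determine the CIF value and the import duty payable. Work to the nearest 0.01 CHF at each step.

CIF = EXW price + pre-shipment costs + freight + insurance
CIF = 15426.88 + 924.76 + 329.52 + 489.49 + 1432.10 + 525.45 = 19128.20
Import duty = 19128.20 × 11% = 2104.10

CIF value: CHF 19128.20; import duty: CHF 2104.10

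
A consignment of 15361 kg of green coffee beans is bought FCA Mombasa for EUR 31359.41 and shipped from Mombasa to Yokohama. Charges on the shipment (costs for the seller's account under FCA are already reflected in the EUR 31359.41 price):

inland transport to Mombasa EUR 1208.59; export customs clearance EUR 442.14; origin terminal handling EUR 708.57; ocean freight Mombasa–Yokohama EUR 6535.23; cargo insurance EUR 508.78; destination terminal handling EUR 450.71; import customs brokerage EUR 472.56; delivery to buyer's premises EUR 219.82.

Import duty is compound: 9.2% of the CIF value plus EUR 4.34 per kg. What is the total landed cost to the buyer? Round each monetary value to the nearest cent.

FCA: the seller delivers export-cleared goods to the carrier; the buyer bears costs from that point.
Already in the invoice (seller's account under FCA): inland to port, export clearance — exclude.
CIF value = FCA price + origin terminal + freight + insurance = 31359.41 + 708.57 + 6535.23 + 508.78 = 39111.99
Ad valorem component: 39111.99 × 9.2% = 3598.30
Specific component: 15361 × 4.34 = 66666.74
Import duty = 3598.30 + 66666.74 = 70265.04
Buyer bears: origin terminal 708.57 + freight 6535.23 + insurance 508.78 + destination terminal 450.71 + brokerage 472.56 + delivery 219.82 + duty 70265.04 = 79160.71
Landed cost = invoice 31359.41 + 79160.71 = 110520.12

Total landed cost: EUR 110520.12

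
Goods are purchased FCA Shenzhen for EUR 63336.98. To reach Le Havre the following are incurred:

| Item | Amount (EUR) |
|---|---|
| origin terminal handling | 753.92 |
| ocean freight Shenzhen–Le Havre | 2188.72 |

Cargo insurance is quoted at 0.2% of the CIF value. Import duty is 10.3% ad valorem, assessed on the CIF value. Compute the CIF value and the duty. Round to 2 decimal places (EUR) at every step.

Let C be the CIF value. C = FCA price + pre-shipment costs + freight + 0.2% × C
C − 0.2% × C = 63336.98 + 753.92 + 2188.72
0.998 × C = 66279.62
C = 66279.62 / 0.998 = 66412.44
Insurance premium = 0.2% × 66412.44 = 132.82
Import duty = 66412.44 × 10.3% = 6840.48

CIF value: EUR 66412.44; import duty: EUR 6840.48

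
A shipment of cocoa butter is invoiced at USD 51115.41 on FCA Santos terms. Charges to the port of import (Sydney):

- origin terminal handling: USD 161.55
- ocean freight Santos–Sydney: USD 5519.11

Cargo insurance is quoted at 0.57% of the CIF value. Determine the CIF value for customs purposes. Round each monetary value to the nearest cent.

Let C be the CIF value. C = FCA price + pre-shipment costs + freight + 0.57% × C
C − 0.57% × C = 51115.41 + 161.55 + 5519.11
0.9943 × C = 56796.07
C = 56796.07 / 0.9943 = 57121.66
Insurance premium = 0.57% × 57121.66 = 325.59

CIF value: USD 57121.66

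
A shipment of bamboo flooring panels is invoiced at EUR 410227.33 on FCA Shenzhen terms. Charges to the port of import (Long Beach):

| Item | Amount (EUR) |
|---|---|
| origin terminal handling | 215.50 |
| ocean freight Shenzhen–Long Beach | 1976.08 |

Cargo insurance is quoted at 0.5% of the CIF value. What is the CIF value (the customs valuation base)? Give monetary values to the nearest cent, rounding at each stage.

CIF value: EUR 414491.37

Let C be the CIF value. C = FCA price + pre-shipment costs + freight + 0.5% × C
C − 0.5% × C = 410227.33 + 215.50 + 1976.08
0.995 × C = 412418.91
C = 412418.91 / 0.995 = 414491.37
Insurance premium = 0.5% × 414491.37 = 2072.46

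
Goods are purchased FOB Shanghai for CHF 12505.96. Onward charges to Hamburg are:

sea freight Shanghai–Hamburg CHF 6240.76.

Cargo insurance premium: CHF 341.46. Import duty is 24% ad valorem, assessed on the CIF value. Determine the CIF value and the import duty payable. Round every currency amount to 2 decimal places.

CIF value: CHF 19088.18; import duty: CHF 4581.16

CIF = FOB price + freight + insurance
CIF = 12505.96 + 6240.76 + 341.46 = 19088.18
Import duty = 19088.18 × 24% = 4581.16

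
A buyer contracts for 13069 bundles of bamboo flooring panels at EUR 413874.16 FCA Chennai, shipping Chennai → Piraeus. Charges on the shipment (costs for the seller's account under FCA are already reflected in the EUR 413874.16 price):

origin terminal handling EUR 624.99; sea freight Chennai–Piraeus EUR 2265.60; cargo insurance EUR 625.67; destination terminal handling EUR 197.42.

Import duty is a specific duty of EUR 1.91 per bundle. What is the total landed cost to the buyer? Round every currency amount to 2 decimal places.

Total landed cost: EUR 442549.63

FCA: the seller delivers export-cleared goods to the carrier; the buyer bears costs from that point.
CIF value = FCA price + origin terminal + freight + insurance = 413874.16 + 624.99 + 2265.60 + 625.67 = 417390.42
Import duty = 13069 × 1.91 = 24961.79
Buyer bears: origin terminal 624.99 + freight 2265.60 + insurance 625.67 + destination terminal 197.42 + duty 24961.79 = 28675.47
Landed cost = invoice 413874.16 + 28675.47 = 442549.63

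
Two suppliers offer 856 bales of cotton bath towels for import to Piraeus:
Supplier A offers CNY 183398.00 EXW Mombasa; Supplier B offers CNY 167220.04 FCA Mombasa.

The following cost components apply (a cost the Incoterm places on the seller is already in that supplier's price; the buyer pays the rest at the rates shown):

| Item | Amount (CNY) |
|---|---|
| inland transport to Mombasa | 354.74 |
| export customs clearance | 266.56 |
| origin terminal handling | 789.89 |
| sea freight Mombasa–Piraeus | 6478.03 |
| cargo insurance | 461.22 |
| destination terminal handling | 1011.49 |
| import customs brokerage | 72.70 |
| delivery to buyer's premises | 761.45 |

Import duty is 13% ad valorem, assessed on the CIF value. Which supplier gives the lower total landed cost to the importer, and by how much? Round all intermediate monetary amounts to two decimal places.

Supplier B is cheaper by CNY 18983.17

Supplier A (EXW):
CIF value = EXW price + inland to port + export clearance + origin terminal + freight + insurance = 183398.00 + 354.74 + 266.56 + 789.89 + 6478.03 + 461.22 = 191748.44
Import duty = 191748.44 × 13% = 24927.30
Buyer bears (A): 354.74 + 266.56 + 789.89 + 6478.03 + 461.22 + 1011.49 + 72.70 + 761.45 = 10196.08
Landed cost (A) = invoice 183398.00 + 10196.08 + duty 24927.30 = 218521.38
Supplier B (FCA):
CIF value = FCA price + origin terminal + freight + insurance = 167220.04 + 789.89 + 6478.03 + 461.22 = 174949.18
Import duty = 174949.18 × 13% = 22743.39
Buyer bears (B): 789.89 + 6478.03 + 461.22 + 1011.49 + 72.70 + 761.45 = 9574.78
Landed cost (B) = invoice 167220.04 + 9574.78 + duty 22743.39 = 199538.21
Difference = |218521.38 − 199538.21| = 18983.17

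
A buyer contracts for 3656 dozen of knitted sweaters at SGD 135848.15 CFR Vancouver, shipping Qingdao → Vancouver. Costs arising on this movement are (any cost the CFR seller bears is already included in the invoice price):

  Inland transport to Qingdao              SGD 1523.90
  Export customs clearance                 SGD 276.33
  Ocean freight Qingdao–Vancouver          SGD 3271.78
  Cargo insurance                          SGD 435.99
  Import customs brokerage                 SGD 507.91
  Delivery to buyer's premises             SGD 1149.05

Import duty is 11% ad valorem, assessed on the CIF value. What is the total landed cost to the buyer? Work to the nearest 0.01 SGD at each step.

Total landed cost: SGD 152932.36

CFR: the seller pays costs through ocean freight to the destination port, but not insurance.
Already in the invoice (seller's account under CFR): inland to port, export clearance, freight — exclude.
CIF value = CFR price + insurance = 135848.15 + 435.99 = 136284.14
Import duty = 136284.14 × 11% = 14991.26
Buyer bears: insurance 435.99 + brokerage 507.91 + delivery 1149.05 + duty 14991.26 = 17084.21
Landed cost = invoice 135848.15 + 17084.21 = 152932.36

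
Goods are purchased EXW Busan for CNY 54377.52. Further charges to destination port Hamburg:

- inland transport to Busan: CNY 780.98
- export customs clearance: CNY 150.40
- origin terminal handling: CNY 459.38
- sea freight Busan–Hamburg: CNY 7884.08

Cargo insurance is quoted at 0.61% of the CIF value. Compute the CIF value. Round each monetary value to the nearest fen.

CIF value: CNY 64043.02

Let C be the CIF value. C = EXW price + pre-shipment costs + freight + 0.61% × C
C − 0.61% × C = 54377.52 + 780.98 + 150.40 + 459.38 + 7884.08
0.9939 × C = 63652.36
C = 63652.36 / 0.9939 = 64043.02
Insurance premium = 0.61% × 64043.02 = 390.66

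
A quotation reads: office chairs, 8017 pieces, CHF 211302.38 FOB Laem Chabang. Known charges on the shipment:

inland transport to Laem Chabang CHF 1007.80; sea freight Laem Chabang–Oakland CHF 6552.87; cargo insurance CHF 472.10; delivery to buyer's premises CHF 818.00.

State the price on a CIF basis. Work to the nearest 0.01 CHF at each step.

Not relevant to the conversion: inland to port — on the seller under both FOB and CIF; already in the FOB price and stays in the CIF price. delivery — on the buyer under both terms; not part of either seller's price.
From FOB to CIF, the seller additionally bears: freight, insurance.
CIF price = 211302.38 + 6552.87 + 472.10 = 218327.35

CIF price: CHF 218327.35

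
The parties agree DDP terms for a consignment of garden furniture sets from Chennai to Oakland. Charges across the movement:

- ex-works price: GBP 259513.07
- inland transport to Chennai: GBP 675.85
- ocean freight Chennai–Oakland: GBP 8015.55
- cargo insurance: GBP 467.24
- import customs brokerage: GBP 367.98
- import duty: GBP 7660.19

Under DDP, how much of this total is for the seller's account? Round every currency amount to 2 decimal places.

Seller's account: GBP 276699.88

DDP: the seller bears all costs including import duty.
Seller's account: goods 259513.07 + inland to port 675.85 + freight 8015.55 + insurance 467.24 + brokerage 367.98 + duty 7660.19 = 276699.88
Buyer's account: 0.00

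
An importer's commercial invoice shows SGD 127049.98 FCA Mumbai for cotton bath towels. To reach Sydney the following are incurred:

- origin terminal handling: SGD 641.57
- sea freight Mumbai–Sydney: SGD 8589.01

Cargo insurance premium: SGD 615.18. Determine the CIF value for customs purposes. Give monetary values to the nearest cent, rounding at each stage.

CIF = FCA price + pre-shipment costs + freight + insurance
CIF = 127049.98 + 641.57 + 8589.01 + 615.18 = 136895.74

CIF value: SGD 136895.74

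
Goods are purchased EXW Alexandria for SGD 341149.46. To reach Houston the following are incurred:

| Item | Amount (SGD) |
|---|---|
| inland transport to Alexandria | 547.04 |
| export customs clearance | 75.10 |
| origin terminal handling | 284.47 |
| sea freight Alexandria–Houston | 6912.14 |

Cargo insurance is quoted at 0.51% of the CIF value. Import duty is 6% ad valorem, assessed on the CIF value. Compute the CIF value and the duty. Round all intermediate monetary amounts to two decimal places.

CIF value: SGD 350757.07; import duty: SGD 21045.42

Let C be the CIF value. C = EXW price + pre-shipment costs + freight + 0.51% × C
C − 0.51% × C = 341149.46 + 547.04 + 75.10 + 284.47 + 6912.14
0.9949 × C = 348968.21
C = 348968.21 / 0.9949 = 350757.07
Insurance premium = 0.51% × 350757.07 = 1788.86
Import duty = 350757.07 × 6% = 21045.42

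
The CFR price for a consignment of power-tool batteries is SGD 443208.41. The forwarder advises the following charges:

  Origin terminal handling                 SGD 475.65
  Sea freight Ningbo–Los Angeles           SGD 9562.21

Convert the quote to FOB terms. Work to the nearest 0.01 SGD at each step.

FOB price: SGD 433646.20

Not relevant to the conversion: origin terminal — on the seller under both CFR and FOB; already in the CFR price and stays in the FOB price.
From CFR to FOB, the seller no longer bears: freight.
FOB price = 443208.41 − 9562.21 = 433646.20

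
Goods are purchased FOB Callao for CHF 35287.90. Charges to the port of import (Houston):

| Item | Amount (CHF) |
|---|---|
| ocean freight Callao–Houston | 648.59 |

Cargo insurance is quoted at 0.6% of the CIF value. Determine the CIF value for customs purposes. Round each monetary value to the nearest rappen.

CIF value: CHF 36153.41

Let C be the CIF value. C = FOB price + freight + 0.6% × C
C − 0.6% × C = 35287.90 + 648.59
0.994 × C = 35936.49
C = 35936.49 / 0.994 = 36153.41
Insurance premium = 0.6% × 36153.41 = 216.92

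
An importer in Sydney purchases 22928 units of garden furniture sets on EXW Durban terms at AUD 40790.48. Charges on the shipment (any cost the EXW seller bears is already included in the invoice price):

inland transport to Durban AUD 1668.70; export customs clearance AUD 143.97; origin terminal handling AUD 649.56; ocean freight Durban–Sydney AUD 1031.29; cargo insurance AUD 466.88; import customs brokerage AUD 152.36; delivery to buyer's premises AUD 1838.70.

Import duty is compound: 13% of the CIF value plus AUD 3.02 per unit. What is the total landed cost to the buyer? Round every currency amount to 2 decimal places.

Total landed cost: AUD 121802.11

EXW: the seller makes goods available at their premises; the buyer bears all onward costs.
CIF value = EXW price + inland to port + export clearance + origin terminal + freight + insurance = 40790.48 + 1668.70 + 143.97 + 649.56 + 1031.29 + 466.88 = 44750.88
Ad valorem component: 44750.88 × 13% = 5817.61
Specific component: 22928 × 3.02 = 69242.56
Import duty = 5817.61 + 69242.56 = 75060.17
Buyer bears: inland to port 1668.70 + export clearance 143.97 + origin terminal 649.56 + freight 1031.29 + insurance 466.88 + brokerage 152.36 + delivery 1838.70 + duty 75060.17 = 81011.63
Landed cost = invoice 40790.48 + 81011.63 = 121802.11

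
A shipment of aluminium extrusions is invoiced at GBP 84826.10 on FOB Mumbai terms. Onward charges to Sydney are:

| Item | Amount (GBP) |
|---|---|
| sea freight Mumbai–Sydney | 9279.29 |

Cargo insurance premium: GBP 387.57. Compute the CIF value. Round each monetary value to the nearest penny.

CIF = FOB price + freight + insurance
CIF = 84826.10 + 9279.29 + 387.57 = 94492.96

CIF value: GBP 94492.96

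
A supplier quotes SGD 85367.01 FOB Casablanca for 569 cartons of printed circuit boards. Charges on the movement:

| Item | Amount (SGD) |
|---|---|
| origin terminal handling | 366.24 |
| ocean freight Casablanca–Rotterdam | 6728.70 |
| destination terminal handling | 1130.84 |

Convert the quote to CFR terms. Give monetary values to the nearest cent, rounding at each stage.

CFR price: SGD 92095.71

Not relevant to the conversion: origin terminal — on the seller under both FOB and CFR; already in the FOB price and stays in the CFR price. destination terminal — on the buyer under both terms; not part of either seller's price.
From FOB to CFR, the seller additionally bears: freight.
CFR price = 85367.01 + 6728.70 = 92095.71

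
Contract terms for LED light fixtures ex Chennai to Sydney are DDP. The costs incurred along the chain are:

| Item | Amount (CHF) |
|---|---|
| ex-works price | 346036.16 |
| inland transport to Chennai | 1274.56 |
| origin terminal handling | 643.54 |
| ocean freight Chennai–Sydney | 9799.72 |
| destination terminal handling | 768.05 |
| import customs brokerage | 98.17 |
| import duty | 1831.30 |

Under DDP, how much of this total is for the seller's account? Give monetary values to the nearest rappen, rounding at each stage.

Seller's account: CHF 360451.50

DDP: the seller bears all costs including import duty.
Seller's account: goods 346036.16 + inland to port 1274.56 + origin terminal 643.54 + freight 9799.72 + destination terminal 768.05 + brokerage 98.17 + duty 1831.30 = 360451.50
Buyer's account: 0.00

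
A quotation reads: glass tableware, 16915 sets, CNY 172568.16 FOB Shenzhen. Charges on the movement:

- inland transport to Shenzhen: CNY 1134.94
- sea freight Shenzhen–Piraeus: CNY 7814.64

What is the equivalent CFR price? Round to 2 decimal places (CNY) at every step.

CFR price: CNY 180382.80

Not relevant to the conversion: inland to port — on the seller under both FOB and CFR; already in the FOB price and stays in the CFR price.
From FOB to CFR, the seller additionally bears: freight.
CFR price = 172568.16 + 7814.64 = 180382.80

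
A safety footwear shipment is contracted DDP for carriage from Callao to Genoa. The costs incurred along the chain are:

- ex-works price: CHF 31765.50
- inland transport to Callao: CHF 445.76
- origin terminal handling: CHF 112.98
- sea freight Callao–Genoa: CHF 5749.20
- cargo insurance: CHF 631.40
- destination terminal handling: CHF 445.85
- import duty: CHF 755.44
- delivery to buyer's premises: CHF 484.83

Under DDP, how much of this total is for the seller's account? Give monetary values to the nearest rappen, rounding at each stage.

DDP: the seller bears all costs including import duty.
Seller's account: goods 31765.50 + inland to port 445.76 + origin terminal 112.98 + freight 5749.20 + insurance 631.40 + destination terminal 445.85 + duty 755.44 + delivery 484.83 = 40390.96
Buyer's account: 0.00

Seller's account: CHF 40390.96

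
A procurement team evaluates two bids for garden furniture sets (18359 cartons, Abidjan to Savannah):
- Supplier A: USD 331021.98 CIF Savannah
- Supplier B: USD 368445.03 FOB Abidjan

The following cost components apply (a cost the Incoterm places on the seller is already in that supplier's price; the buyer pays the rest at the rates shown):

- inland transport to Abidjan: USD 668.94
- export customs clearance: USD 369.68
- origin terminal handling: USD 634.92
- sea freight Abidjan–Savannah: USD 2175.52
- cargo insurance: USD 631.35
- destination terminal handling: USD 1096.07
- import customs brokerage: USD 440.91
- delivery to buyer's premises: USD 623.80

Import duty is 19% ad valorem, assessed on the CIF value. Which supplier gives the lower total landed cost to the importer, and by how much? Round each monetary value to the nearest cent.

Supplier A is cheaper by USD 47873.60

Supplier A (CIF):
The CIF price already equals the CIF value: 331021.98
Import duty = 331021.98 × 19% = 62894.18
Buyer bears (A): 1096.07 + 440.91 + 623.80 = 2160.78
Landed cost (A) = invoice 331021.98 + 2160.78 + duty 62894.18 = 396076.94
Supplier B (FOB):
CIF value = FOB price + freight + insurance = 368445.03 + 2175.52 + 631.35 = 371251.90
Import duty = 371251.90 × 19% = 70537.86
Buyer bears (B): 2175.52 + 631.35 + 1096.07 + 440.91 + 623.80 = 4967.65
Landed cost (B) = invoice 368445.03 + 4967.65 + duty 70537.86 = 443950.54
Difference = |396076.94 − 443950.54| = 47873.60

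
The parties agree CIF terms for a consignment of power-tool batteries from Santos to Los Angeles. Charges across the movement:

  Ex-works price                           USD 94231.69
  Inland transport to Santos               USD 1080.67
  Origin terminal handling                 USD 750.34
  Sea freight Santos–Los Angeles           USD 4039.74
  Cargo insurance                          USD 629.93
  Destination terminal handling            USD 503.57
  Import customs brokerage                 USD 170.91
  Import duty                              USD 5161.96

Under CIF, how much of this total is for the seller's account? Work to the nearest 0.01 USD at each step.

CIF: the seller pays costs through ocean freight and marine insurance to the destination port.
Seller's account: goods 94231.69 + inland to port 1080.67 + origin terminal 750.34 + freight 4039.74 + insurance 629.93 = 100732.37
Buyer's account: destination terminal 503.57 + brokerage 170.91 + duty 5161.96 = 5836.44

Seller's account: USD 100732.37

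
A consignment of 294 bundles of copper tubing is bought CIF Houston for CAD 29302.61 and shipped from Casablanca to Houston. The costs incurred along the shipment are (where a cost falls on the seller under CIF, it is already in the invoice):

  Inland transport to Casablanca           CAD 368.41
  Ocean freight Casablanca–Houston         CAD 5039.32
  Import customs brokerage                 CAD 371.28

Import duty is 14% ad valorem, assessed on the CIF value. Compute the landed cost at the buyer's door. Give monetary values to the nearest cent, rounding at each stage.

Total landed cost: CAD 33776.26

CIF: the seller pays costs through ocean freight and marine insurance to the destination port.
Already in the invoice (seller's account under CIF): inland to port, freight — exclude.
The CIF price already equals the CIF value: 29302.61
Import duty = 29302.61 × 14% = 4102.37
Buyer bears: brokerage 371.28 + duty 4102.37 = 4473.65
Landed cost = invoice 29302.61 + 4473.65 = 33776.26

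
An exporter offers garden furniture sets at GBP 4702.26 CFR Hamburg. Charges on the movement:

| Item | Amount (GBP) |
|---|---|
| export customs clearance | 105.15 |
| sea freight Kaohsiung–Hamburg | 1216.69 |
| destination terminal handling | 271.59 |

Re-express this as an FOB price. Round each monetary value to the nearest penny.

FOB price: GBP 3485.57

Not relevant to the conversion: export clearance — on the seller under both CFR and FOB; already in the CFR price and stays in the FOB price. destination terminal — on the buyer under both terms; not part of either seller's price.
From CFR to FOB, the seller no longer bears: freight.
FOB price = 4702.26 − 1216.69 = 3485.57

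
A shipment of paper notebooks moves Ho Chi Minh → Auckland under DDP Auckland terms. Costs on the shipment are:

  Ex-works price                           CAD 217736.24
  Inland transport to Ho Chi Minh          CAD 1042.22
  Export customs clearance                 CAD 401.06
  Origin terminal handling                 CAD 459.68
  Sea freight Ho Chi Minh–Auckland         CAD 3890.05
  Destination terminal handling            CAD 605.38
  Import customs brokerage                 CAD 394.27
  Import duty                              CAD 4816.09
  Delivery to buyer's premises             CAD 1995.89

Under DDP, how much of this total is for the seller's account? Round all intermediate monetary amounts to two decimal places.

DDP: the seller bears all costs including import duty.
Seller's account: goods 217736.24 + inland to port 1042.22 + export clearance 401.06 + origin terminal 459.68 + freight 3890.05 + destination terminal 605.38 + brokerage 394.27 + duty 4816.09 + delivery 1995.89 = 231340.88
Buyer's account: 0.00

Seller's account: CAD 231340.88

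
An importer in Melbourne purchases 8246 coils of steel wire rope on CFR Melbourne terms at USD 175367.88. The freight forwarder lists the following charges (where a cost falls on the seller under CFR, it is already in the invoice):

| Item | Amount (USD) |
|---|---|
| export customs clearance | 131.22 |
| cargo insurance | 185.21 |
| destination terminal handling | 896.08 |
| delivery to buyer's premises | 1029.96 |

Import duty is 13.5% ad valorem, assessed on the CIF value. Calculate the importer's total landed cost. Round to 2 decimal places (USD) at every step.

CFR: the seller pays costs through ocean freight to the destination port, but not insurance.
Already in the invoice (seller's account under CFR): export clearance — exclude.
CIF value = CFR price + insurance = 175367.88 + 185.21 = 175553.09
Import duty = 175553.09 × 13.5% = 23699.67
Buyer bears: insurance 185.21 + destination terminal 896.08 + delivery 1029.96 + duty 23699.67 = 25810.92
Landed cost = invoice 175367.88 + 25810.92 = 201178.80

Total landed cost: USD 201178.80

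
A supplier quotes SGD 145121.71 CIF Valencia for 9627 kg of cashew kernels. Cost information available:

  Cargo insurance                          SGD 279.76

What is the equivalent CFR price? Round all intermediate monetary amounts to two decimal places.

CFR price: SGD 144841.95

From CIF to CFR, the seller no longer bears: insurance.
CFR price = 145121.71 − 279.76 = 144841.95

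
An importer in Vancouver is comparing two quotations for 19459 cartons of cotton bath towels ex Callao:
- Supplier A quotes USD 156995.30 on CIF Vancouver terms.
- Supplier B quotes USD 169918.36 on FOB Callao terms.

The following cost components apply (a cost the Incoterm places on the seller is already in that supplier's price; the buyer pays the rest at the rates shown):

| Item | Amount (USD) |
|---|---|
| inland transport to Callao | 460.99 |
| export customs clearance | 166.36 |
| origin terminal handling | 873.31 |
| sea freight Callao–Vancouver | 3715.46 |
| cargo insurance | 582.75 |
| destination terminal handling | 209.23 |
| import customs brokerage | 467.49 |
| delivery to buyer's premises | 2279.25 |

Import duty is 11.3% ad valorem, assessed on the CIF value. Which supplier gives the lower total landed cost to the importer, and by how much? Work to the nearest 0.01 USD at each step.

Supplier A is cheaper by USD 19167.27

Supplier A (CIF):
The CIF price already equals the CIF value: 156995.30
Import duty = 156995.30 × 11.3% = 17740.47
Buyer bears (A): 209.23 + 467.49 + 2279.25 = 2955.97
Landed cost (A) = invoice 156995.30 + 2955.97 + duty 17740.47 = 177691.74
Supplier B (FOB):
CIF value = FOB price + freight + insurance = 169918.36 + 3715.46 + 582.75 = 174216.57
Import duty = 174216.57 × 11.3% = 19686.47
Buyer bears (B): 3715.46 + 582.75 + 209.23 + 467.49 + 2279.25 = 7254.18
Landed cost (B) = invoice 169918.36 + 7254.18 + duty 19686.47 = 196859.01
Difference = |177691.74 − 196859.01| = 19167.27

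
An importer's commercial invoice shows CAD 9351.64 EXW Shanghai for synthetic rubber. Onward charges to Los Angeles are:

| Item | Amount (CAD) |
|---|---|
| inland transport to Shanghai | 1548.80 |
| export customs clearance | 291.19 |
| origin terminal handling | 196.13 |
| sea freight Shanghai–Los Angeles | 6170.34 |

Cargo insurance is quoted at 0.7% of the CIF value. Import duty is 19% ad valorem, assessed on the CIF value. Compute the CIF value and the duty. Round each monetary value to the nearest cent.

CIF value: CAD 17681.87; import duty: CAD 3359.56

Let C be the CIF value. C = EXW price + pre-shipment costs + freight + 0.7% × C
C − 0.7% × C = 9351.64 + 1548.80 + 291.19 + 196.13 + 6170.34
0.993 × C = 17558.10
C = 17558.10 / 0.993 = 17681.87
Insurance premium = 0.7% × 17681.87 = 123.77
Import duty = 17681.87 × 19% = 3359.56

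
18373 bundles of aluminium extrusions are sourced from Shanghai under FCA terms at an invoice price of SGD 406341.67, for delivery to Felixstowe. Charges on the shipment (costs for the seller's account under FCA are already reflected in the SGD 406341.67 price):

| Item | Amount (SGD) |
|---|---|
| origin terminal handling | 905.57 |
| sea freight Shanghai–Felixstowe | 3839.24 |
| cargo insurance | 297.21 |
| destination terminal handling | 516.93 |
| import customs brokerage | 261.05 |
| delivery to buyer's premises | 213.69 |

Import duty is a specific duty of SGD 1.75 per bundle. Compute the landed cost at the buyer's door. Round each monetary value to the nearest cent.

Total landed cost: SGD 444528.11

FCA: the seller delivers export-cleared goods to the carrier; the buyer bears costs from that point.
CIF value = FCA price + origin terminal + freight + insurance = 406341.67 + 905.57 + 3839.24 + 297.21 = 411383.69
Import duty = 18373 × 1.75 = 32152.75
Buyer bears: origin terminal 905.57 + freight 3839.24 + insurance 297.21 + destination terminal 516.93 + brokerage 261.05 + delivery 213.69 + duty 32152.75 = 38186.44
Landed cost = invoice 406341.67 + 38186.44 = 444528.11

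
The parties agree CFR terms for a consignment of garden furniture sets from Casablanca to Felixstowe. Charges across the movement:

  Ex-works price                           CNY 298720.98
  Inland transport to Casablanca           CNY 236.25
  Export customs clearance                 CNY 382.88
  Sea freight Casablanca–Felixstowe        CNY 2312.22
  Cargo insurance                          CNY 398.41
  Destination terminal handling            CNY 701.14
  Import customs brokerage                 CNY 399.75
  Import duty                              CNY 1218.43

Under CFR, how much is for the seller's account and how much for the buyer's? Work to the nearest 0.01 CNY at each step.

CFR: the seller pays costs through ocean freight to the destination port, but not insurance.
Seller's account: goods 298720.98 + inland to port 236.25 + export clearance 382.88 + freight 2312.22 = 301652.33
Buyer's account: insurance 398.41 + destination terminal 701.14 + brokerage 399.75 + duty 1218.43 = 2717.73

Seller: CNY 301652.33; buyer: CNY 2717.73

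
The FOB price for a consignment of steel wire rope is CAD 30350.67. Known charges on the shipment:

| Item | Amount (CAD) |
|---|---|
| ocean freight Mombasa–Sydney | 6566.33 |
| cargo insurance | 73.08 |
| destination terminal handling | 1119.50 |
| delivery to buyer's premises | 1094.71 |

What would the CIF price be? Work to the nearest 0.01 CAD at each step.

CIF price: CAD 36990.08

Not relevant to the conversion: delivery, destination terminal — on the buyer under both terms; not part of either seller's price.
From FOB to CIF, the seller additionally bears: freight, insurance.
CIF price = 30350.67 + 6566.33 + 73.08 = 36990.08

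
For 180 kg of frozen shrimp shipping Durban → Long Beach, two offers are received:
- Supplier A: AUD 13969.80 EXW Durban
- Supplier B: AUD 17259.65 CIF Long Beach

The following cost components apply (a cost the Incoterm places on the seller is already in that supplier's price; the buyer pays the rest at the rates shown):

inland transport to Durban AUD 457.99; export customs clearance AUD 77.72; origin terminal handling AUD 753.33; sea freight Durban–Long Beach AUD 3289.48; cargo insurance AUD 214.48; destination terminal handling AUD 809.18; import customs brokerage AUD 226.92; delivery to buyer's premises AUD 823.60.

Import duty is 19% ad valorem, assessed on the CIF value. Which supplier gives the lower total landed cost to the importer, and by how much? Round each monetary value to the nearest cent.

Supplier B is cheaper by AUD 1788.75

Supplier A (EXW):
CIF value = EXW price + inland to port + export clearance + origin terminal + freight + insurance = 13969.80 + 457.99 + 77.72 + 753.33 + 3289.48 + 214.48 = 18762.80
Import duty = 18762.80 × 19% = 3564.93
Buyer bears (A): 457.99 + 77.72 + 753.33 + 3289.48 + 214.48 + 809.18 + 226.92 + 823.60 = 6652.70
Landed cost (A) = invoice 13969.80 + 6652.70 + duty 3564.93 = 24187.43
Supplier B (CIF):
The CIF price already equals the CIF value: 17259.65
Import duty = 17259.65 × 19% = 3279.33
Buyer bears (B): 809.18 + 226.92 + 823.60 = 1859.70
Landed cost (B) = invoice 17259.65 + 1859.70 + duty 3279.33 = 22398.68
Difference = |24187.43 − 22398.68| = 1788.75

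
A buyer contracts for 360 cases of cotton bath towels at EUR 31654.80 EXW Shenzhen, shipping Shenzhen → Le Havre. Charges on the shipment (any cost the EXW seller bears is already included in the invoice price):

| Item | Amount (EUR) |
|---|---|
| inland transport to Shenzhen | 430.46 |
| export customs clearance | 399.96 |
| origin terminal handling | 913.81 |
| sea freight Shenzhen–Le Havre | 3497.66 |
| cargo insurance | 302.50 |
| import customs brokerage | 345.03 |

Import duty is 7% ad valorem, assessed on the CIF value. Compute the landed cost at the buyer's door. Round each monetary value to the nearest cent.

Total landed cost: EUR 40148.16

EXW: the seller makes goods available at their premises; the buyer bears all onward costs.
CIF value = EXW price + inland to port + export clearance + origin terminal + freight + insurance = 31654.80 + 430.46 + 399.96 + 913.81 + 3497.66 + 302.50 = 37199.19
Import duty = 37199.19 × 7% = 2603.94
Buyer bears: inland to port 430.46 + export clearance 399.96 + origin terminal 913.81 + freight 3497.66 + insurance 302.50 + brokerage 345.03 + duty 2603.94 = 8493.36
Landed cost = invoice 31654.80 + 8493.36 = 40148.16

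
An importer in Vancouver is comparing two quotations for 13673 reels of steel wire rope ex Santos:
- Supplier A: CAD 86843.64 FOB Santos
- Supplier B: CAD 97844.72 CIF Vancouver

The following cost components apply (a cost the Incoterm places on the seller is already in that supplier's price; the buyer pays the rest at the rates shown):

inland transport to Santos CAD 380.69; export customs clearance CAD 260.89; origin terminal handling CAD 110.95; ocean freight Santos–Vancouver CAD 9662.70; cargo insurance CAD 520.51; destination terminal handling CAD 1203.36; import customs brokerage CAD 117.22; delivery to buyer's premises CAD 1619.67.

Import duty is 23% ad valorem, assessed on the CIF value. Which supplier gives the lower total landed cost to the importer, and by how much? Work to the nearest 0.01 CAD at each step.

Supplier A (FOB):
CIF value = FOB price + freight + insurance = 86843.64 + 9662.70 + 520.51 = 97026.85
Import duty = 97026.85 × 23% = 22316.18
Buyer bears (A): 9662.70 + 520.51 + 1203.36 + 117.22 + 1619.67 = 13123.46
Landed cost (A) = invoice 86843.64 + 13123.46 + duty 22316.18 = 122283.28
Supplier B (CIF):
The CIF price already equals the CIF value: 97844.72
Import duty = 97844.72 × 23% = 22504.29
Buyer bears (B): 1203.36 + 117.22 + 1619.67 = 2940.25
Landed cost (B) = invoice 97844.72 + 2940.25 + duty 22504.29 = 123289.26
Difference = |122283.28 − 123289.26| = 1005.98

Supplier A is cheaper by CAD 1005.98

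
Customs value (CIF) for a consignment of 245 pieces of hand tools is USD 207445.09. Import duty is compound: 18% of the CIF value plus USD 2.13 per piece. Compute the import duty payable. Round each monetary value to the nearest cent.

Import duty: USD 37861.97

Ad valorem component: 207445.09 × 18% = 37340.12
Specific component: 245 × 2.13 = 521.85
Import duty = 37340.12 + 521.85 = 37861.97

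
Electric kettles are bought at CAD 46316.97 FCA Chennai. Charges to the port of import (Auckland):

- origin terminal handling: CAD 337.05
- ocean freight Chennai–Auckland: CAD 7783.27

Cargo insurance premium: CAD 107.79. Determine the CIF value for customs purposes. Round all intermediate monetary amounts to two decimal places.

CIF = FCA price + pre-shipment costs + freight + insurance
CIF = 46316.97 + 337.05 + 7783.27 + 107.79 = 54545.08

CIF value: CAD 54545.08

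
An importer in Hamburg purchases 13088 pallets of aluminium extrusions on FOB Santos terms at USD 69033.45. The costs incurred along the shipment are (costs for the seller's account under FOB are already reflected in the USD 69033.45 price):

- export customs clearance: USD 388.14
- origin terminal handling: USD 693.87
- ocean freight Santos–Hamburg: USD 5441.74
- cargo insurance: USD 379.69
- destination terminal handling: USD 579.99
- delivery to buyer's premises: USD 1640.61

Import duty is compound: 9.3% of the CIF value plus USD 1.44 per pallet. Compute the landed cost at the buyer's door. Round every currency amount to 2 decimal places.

Total landed cost: USD 102883.70

FOB: the seller bears costs until goods are on board at the origin port; the buyer bears freight, insurance and all costs thereafter.
Already in the invoice (seller's account under FOB): export clearance, origin terminal — exclude.
CIF value = FOB price + freight + insurance = 69033.45 + 5441.74 + 379.69 = 74854.88
Ad valorem component: 74854.88 × 9.3% = 6961.50
Specific component: 13088 × 1.44 = 18846.72
Import duty = 6961.50 + 18846.72 = 25808.22
Buyer bears: freight 5441.74 + insurance 379.69 + destination terminal 579.99 + delivery 1640.61 + duty 25808.22 = 33850.25
Landed cost = invoice 69033.45 + 33850.25 = 102883.70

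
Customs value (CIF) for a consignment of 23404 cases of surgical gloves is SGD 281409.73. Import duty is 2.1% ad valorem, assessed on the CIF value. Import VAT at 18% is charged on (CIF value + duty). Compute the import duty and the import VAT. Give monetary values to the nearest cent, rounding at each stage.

Import duty = 281409.73 × 2.1% = 5909.60
VAT base = CIF + duty = 281409.73 + 5909.60 = 287319.33
Import VAT = 287319.33 × 18% = 51717.48

Import duty: SGD 5909.60; import VAT: SGD 51717.48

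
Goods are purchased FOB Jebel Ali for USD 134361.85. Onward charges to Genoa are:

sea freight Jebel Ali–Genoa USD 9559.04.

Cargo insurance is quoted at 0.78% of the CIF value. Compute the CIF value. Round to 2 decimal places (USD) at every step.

Let C be the CIF value. C = FOB price + freight + 0.78% × C
C − 0.78% × C = 134361.85 + 9559.04
0.9922 × C = 143920.89
C = 143920.89 / 0.9922 = 145052.30
Insurance premium = 0.78% × 145052.30 = 1131.41

CIF value: USD 145052.30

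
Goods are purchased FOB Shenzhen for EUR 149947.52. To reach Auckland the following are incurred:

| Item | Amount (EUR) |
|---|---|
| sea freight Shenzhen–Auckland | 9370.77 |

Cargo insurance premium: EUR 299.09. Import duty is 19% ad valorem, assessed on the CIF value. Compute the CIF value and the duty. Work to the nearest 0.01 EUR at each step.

CIF = FOB price + freight + insurance
CIF = 149947.52 + 9370.77 + 299.09 = 159617.38
Import duty = 159617.38 × 19% = 30327.30

CIF value: EUR 159617.38; import duty: EUR 30327.30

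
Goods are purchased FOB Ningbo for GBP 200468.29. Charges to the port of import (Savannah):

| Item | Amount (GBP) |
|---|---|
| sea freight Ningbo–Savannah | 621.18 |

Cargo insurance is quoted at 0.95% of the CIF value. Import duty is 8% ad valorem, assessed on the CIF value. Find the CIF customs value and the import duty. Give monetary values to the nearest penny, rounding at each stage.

CIF value: GBP 203018.14; import duty: GBP 16241.45

Let C be the CIF value. C = FOB price + freight + 0.95% × C
C − 0.95% × C = 200468.29 + 621.18
0.9905 × C = 201089.47
C = 201089.47 / 0.9905 = 203018.14
Insurance premium = 0.95% × 203018.14 = 1928.67
Import duty = 203018.14 × 8% = 16241.45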